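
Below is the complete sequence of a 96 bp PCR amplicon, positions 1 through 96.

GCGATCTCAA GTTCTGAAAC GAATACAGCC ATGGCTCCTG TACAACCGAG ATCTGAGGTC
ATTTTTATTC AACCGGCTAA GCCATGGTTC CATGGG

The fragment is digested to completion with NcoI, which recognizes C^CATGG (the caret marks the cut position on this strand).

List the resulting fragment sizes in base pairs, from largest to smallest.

NcoI sites (CCATGG) start at positions 29, 82, 90.
NcoI cuts after the first base of each site, so after positions 29, 82, 90.
Linear molecule, 3 cuts → 4 fragments:
  1–29 → 29 bp
  30–82 → 53 bp
  83–90 → 8 bp
  91–96 → 6 bp
Sorted largest to smallest: 53, 29, 8, 6 bp.

53, 29, 8, 6 bp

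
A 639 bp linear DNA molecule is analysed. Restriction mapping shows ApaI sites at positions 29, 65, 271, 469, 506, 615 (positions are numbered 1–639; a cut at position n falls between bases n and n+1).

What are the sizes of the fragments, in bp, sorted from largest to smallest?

Linear molecule, 6 cuts → 7 fragments:
  29 − 0 = 29 bp
  65 − 29 = 36 bp
  271 − 65 = 206 bp
  469 − 271 = 198 bp
  506 − 469 = 37 bp
  615 − 506 = 109 bp
  639 − 615 = 24 bp
Sorted largest to smallest: 206, 198, 109, 37, 36, 29, 24 bp.

206, 198, 109, 37, 36, 29, 24 bp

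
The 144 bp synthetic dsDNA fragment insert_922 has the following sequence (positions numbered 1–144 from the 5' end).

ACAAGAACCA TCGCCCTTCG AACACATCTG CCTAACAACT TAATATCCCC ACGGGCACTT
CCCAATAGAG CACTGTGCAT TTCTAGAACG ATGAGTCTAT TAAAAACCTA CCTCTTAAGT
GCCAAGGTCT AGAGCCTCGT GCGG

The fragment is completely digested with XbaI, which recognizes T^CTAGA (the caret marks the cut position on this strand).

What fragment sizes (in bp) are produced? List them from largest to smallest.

XbaI sites (TCTAGA) start at positions 82, 128.
XbaI cuts after the first base of each site, so after positions 82, 128.
Linear molecule, 2 cuts → 3 fragments:
  1–82 → 82 bp
  83–128 → 46 bp
  129–144 → 16 bp
Sorted largest to smallest: 82, 46, 16 bp.

82, 46, 16 bp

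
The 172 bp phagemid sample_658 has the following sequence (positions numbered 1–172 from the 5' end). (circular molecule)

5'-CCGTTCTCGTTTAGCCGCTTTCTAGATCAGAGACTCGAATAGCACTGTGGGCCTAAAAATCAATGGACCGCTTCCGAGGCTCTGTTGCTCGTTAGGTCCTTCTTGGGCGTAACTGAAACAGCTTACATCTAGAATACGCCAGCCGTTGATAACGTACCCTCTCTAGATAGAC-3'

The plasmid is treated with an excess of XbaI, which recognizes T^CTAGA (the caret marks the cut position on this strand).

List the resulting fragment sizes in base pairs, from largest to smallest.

XbaI sites (TCTAGA) start at positions 21, 128, 162.
XbaI cuts after the first base of each site, so after positions 21, 128, 162.
Circular molecule, 3 cuts → 3 fragments:
  22–128 → 107 bp
  129–162 → 34 bp
  163–172 then 1–21 → 10 + 21 = 31 bp
Sorted largest to smallest: 107, 34, 31 bp.

107, 34, 31 bp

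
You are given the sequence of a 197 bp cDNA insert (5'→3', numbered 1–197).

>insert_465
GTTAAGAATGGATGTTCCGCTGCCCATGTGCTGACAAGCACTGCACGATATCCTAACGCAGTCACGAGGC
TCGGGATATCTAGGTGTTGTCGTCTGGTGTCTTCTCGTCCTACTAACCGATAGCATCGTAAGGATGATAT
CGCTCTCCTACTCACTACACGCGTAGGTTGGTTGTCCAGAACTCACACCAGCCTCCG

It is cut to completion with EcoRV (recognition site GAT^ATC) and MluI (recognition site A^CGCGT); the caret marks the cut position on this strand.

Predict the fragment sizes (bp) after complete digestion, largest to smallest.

EcoRV sites (GATATC) start at positions 47, 75, 136.
EcoRV cuts after base 3 of each site, so after positions 49, 77, 138.
The MluI site (ACGCGT) starts at position 159.
MluI cuts after the first base of each site, so after position 159.
Combined cut positions: 49, 77, 138, 159.
Linear molecule, 4 cuts → 5 fragments:
  1–49 → 49 bp
  50–77 → 28 bp
  78–138 → 61 bp
  139–159 → 21 bp
  160–197 → 38 bp
Sorted largest to smallest: 61, 49, 38, 28, 21 bp.

61, 49, 38, 28, 21 bp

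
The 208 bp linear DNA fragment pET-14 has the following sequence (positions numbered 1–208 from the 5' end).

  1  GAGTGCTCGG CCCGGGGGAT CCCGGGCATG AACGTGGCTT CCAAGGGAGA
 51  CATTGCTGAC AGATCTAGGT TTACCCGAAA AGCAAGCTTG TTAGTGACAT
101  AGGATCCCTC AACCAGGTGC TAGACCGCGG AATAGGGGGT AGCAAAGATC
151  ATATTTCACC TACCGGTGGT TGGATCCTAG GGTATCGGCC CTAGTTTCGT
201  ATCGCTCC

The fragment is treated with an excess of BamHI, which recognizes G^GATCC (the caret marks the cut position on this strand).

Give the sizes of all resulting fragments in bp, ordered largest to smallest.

85, 70, 36, 17 bp

BamHI sites (GGATCC) start at positions 17, 102, 172.
BamHI cuts after the first base of each site, so after positions 17, 102, 172.
Linear molecule, 3 cuts → 4 fragments:
  1–17 → 17 bp
  18–102 → 85 bp
  103–172 → 70 bp
  173–208 → 36 bp
Sorted largest to smallest: 85, 70, 36, 17 bp.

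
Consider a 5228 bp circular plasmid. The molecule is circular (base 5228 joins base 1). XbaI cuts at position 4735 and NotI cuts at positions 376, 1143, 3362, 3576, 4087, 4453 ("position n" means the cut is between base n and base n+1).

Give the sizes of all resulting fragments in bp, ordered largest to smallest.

2219, 869, 767, 511, 366, 282, 214 bp

Combined cut positions (sorted): 376, 1143, 3362, 3576, 4087, 4453, 4735.
Circular molecule, 7 cuts → 7 fragments:
  1143 − 376 = 767 bp
  3362 − 1143 = 2219 bp
  3576 − 3362 = 214 bp
  4087 − 3576 = 511 bp
  4453 − 4087 = 366 bp
  4735 − 4453 = 282 bp
  wrap: 5228 − 4735 + 376 = 869 bp
Sorted largest to smallest: 2219, 869, 767, 511, 366, 282, 214 bp.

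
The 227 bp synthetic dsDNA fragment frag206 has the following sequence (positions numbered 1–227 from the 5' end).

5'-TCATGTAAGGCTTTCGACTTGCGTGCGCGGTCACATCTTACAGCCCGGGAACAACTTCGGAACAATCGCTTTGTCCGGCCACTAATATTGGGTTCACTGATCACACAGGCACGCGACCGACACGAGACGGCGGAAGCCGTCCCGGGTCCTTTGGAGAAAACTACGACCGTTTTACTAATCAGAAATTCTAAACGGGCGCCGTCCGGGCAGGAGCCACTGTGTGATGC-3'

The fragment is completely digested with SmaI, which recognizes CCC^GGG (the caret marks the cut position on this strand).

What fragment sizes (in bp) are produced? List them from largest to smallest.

SmaI sites (CCCGGG) start at positions 44, 141.
SmaI cuts after base 3 of each site, so after positions 46, 143.
Linear molecule, 2 cuts → 3 fragments:
  1–46 → 46 bp
  47–143 → 97 bp
  144–227 → 84 bp
Sorted largest to smallest: 97, 84, 46 bp.

97, 84, 46 bp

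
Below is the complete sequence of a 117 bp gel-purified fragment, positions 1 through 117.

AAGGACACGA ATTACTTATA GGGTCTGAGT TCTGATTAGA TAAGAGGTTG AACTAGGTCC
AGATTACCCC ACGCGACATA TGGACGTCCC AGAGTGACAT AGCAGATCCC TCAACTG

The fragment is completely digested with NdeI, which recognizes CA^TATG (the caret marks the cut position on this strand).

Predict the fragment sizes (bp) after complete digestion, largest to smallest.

78, 39 bp

The NdeI site (CATATG) starts at position 77.
NdeI cuts after base 2 of each site, so after position 78.
Linear molecule, 1 cut → 2 fragments:
  1–78 → 78 bp
  79–117 → 39 bp
Sorted largest to smallest: 78, 39 bp.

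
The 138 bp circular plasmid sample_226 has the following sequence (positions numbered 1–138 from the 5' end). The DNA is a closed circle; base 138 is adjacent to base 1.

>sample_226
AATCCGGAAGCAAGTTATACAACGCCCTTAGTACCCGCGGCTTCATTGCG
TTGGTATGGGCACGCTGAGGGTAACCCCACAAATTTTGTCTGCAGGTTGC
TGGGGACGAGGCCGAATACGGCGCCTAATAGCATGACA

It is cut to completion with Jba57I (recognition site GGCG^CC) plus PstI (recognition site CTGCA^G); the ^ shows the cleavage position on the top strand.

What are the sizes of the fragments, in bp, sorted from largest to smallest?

The Jba57I site (GGCGCC) starts at position 120.
Jba57I cuts after base 4 of each site, so after position 123.
The PstI site (CTGCAG) starts at position 90.
PstI cuts after base 5 of each site (before the last base), so after position 94.
Combined cut positions: 94, 123.
Circular molecule, 2 cuts → 2 fragments:
  95–123 → 29 bp
  124–138 then 1–94 → 15 + 94 = 109 bp
Sorted largest to smallest: 109, 29 bp.

109, 29 bp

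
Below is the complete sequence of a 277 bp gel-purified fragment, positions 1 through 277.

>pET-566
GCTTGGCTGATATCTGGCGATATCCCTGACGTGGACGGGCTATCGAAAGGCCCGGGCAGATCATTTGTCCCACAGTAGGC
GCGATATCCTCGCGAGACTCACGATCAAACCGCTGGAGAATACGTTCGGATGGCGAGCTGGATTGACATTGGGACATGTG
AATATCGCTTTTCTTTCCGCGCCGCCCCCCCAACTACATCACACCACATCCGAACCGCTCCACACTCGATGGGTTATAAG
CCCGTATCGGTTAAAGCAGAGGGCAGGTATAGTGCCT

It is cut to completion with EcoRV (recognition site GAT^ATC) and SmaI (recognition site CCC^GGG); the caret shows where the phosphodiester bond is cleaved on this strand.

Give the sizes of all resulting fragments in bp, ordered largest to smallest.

EcoRV sites (GATATC) start at positions 9, 19, 83.
EcoRV cuts after base 3 of each site, so after positions 11, 21, 85.
The SmaI site (CCCGGG) starts at position 51.
SmaI cuts after base 3 of each site, so after position 53.
Combined cut positions: 11, 21, 53, 85.
Linear molecule, 4 cuts → 5 fragments:
  1–11 → 11 bp
  12–21 → 10 bp
  22–53 → 32 bp
  54–85 → 32 bp
  86–277 → 192 bp
Sorted largest to smallest: 192, 32, 32, 11, 10 bp.

192, 32, 32, 11, 10 bp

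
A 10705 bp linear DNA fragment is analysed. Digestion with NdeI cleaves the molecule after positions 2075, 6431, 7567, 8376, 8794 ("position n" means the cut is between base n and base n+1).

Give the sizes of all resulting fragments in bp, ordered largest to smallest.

4356, 2075, 1911, 1136, 809, 418 bp

Linear molecule, 5 cuts → 6 fragments:
  2075 − 0 = 2075 bp
  6431 − 2075 = 4356 bp
  7567 − 6431 = 1136 bp
  8376 − 7567 = 809 bp
  8794 − 8376 = 418 bp
  10705 − 8794 = 1911 bp
Sorted largest to smallest: 4356, 2075, 1911, 1136, 809, 418 bp.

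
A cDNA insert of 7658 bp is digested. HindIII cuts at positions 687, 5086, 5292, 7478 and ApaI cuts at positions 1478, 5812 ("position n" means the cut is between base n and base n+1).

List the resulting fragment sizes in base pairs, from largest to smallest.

3608, 1666, 791, 687, 520, 206, 180 bp

Combined cut positions (sorted): 687, 1478, 5086, 5292, 5812, 7478.
Linear molecule, 6 cuts → 7 fragments:
  687 − 0 = 687 bp
  1478 − 687 = 791 bp
  5086 − 1478 = 3608 bp
  5292 − 5086 = 206 bp
  5812 − 5292 = 520 bp
  7478 − 5812 = 1666 bp
  7658 − 7478 = 180 bp
Sorted largest to smallest: 3608, 1666, 791, 687, 520, 206, 180 bp.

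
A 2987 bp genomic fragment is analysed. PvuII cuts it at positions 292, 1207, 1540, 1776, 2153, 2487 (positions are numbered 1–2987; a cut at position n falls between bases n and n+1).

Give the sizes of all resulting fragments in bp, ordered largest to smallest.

Linear molecule, 6 cuts → 7 fragments:
  292 − 0 = 292 bp
  1207 − 292 = 915 bp
  1540 − 1207 = 333 bp
  1776 − 1540 = 236 bp
  2153 − 1776 = 377 bp
  2487 − 2153 = 334 bp
  2987 − 2487 = 500 bp
Sorted largest to smallest: 915, 500, 377, 334, 333, 292, 236 bp.

915, 500, 377, 334, 333, 292, 236 bp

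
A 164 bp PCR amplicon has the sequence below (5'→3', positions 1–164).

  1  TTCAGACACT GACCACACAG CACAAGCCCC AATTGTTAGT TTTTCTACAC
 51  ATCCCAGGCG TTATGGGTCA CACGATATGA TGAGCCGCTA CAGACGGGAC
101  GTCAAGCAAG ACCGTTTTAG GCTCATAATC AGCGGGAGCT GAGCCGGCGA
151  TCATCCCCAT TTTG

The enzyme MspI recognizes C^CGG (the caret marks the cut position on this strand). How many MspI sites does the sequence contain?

1

CCGG occurs starting at position 144.
MspI cuts at 1 site.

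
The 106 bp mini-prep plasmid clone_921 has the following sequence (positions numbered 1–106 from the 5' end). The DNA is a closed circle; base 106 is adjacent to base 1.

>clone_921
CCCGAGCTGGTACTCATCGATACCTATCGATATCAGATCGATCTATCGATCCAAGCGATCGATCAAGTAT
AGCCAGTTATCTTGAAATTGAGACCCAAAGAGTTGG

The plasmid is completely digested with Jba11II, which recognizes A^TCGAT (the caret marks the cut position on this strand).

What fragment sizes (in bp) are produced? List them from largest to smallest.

64, 13, 11, 10, 8 bp

Jba11II sites (ATCGAT) start at positions 16, 26, 37, 45, 58.
Jba11II cuts after the first base of each site, so after positions 16, 26, 37, 45, 58.
Circular molecule, 5 cuts → 5 fragments:
  17–26 → 10 bp
  27–37 → 11 bp
  38–45 → 8 bp
  46–58 → 13 bp
  59–106 then 1–16 → 48 + 16 = 64 bp
Sorted largest to smallest: 64, 13, 11, 10, 8 bp.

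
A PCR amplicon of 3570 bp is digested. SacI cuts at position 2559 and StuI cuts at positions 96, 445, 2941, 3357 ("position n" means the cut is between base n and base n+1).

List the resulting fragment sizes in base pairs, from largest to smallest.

Combined cut positions (sorted): 96, 445, 2559, 2941, 3357.
Linear molecule, 5 cuts → 6 fragments:
  96 − 0 = 96 bp
  445 − 96 = 349 bp
  2559 − 445 = 2114 bp
  2941 − 2559 = 382 bp
  3357 − 2941 = 416 bp
  3570 − 3357 = 213 bp
Sorted largest to smallest: 2114, 416, 382, 349, 213, 96 bp.

2114, 416, 382, 349, 213, 96 bp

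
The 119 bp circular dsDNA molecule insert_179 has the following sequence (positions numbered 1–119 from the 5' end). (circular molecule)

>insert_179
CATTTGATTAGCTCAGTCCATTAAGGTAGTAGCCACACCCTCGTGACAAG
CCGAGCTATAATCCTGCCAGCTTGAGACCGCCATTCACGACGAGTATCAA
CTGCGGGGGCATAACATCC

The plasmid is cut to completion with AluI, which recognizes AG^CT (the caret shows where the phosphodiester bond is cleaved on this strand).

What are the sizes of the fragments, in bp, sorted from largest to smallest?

AluI sites (AGCT) start at positions 10, 54, 69.
AluI cuts after base 2 of each site, so after positions 11, 55, 70.
Circular molecule, 3 cuts → 3 fragments:
  12–55 → 44 bp
  56–70 → 15 bp
  71–119 then 1–11 → 49 + 11 = 60 bp
Sorted largest to smallest: 60, 44, 15 bp.

60, 44, 15 bp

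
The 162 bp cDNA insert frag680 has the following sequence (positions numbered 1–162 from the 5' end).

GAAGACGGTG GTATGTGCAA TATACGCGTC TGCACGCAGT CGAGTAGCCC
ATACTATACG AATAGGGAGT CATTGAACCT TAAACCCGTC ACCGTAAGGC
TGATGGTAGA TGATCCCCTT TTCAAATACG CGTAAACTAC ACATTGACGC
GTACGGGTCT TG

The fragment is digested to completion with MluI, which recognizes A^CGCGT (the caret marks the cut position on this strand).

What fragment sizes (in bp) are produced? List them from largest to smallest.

MluI sites (ACGCGT) start at positions 24, 128, 147.
MluI cuts after the first base of each site, so after positions 24, 128, 147.
Linear molecule, 3 cuts → 4 fragments:
  1–24 → 24 bp
  25–128 → 104 bp
  129–147 → 19 bp
  148–162 → 15 bp
Sorted largest to smallest: 104, 24, 19, 15 bp.

104, 24, 19, 15 bp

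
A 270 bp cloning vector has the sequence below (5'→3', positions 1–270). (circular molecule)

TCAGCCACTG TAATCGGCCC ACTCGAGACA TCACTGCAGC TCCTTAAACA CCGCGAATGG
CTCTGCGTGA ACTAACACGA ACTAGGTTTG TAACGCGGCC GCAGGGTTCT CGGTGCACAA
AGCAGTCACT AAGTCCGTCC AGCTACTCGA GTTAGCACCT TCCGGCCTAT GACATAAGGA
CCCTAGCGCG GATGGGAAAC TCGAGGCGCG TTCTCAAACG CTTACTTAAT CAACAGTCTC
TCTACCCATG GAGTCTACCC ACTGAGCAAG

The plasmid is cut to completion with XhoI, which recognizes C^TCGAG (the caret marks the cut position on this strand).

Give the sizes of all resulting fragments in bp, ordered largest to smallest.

XhoI sites (CTCGAG) start at positions 22, 146, 200.
XhoI cuts after the first base of each site, so after positions 22, 146, 200.
Circular molecule, 3 cuts → 3 fragments:
  23–146 → 124 bp
  147–200 → 54 bp
  201–270 then 1–22 → 70 + 22 = 92 bp
Sorted largest to smallest: 124, 92, 54 bp.

124, 92, 54 bp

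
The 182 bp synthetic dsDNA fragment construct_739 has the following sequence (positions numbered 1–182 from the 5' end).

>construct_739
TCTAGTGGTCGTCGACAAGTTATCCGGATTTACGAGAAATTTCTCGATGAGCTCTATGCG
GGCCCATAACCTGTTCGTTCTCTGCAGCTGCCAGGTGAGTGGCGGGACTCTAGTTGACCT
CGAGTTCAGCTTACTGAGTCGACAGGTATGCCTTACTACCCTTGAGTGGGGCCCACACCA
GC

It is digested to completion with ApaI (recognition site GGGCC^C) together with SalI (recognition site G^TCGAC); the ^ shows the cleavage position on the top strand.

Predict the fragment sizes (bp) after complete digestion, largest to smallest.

74, 53, 35, 11, 9 bp

ApaI sites (GGGCCC) start at positions 60, 169.
ApaI cuts after base 5 of each site (before the last base), so after positions 64, 173.
SalI sites (GTCGAC) start at positions 11, 138.
SalI cuts after the first base of each site, so after positions 11, 138.
Combined cut positions: 11, 64, 138, 173.
Linear molecule, 4 cuts → 5 fragments:
  1–11 → 11 bp
  12–64 → 53 bp
  65–138 → 74 bp
  139–173 → 35 bp
  174–182 → 9 bp
Sorted largest to smallest: 74, 53, 35, 11, 9 bp.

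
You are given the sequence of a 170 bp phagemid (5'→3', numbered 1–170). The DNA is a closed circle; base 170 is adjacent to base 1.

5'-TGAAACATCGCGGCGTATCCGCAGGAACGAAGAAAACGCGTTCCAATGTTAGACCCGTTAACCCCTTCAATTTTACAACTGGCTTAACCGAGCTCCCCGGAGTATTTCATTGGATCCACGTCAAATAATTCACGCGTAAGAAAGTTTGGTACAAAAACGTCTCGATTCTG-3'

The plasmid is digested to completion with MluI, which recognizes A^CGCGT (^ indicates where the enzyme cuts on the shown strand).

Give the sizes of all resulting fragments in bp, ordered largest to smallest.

96, 74 bp

MluI sites (ACGCGT) start at positions 36, 132.
MluI cuts after the first base of each site, so after positions 36, 132.
Circular molecule, 2 cuts → 2 fragments:
  37–132 → 96 bp
  133–170 then 1–36 → 38 + 36 = 74 bp
Sorted largest to smallest: 96, 74 bp.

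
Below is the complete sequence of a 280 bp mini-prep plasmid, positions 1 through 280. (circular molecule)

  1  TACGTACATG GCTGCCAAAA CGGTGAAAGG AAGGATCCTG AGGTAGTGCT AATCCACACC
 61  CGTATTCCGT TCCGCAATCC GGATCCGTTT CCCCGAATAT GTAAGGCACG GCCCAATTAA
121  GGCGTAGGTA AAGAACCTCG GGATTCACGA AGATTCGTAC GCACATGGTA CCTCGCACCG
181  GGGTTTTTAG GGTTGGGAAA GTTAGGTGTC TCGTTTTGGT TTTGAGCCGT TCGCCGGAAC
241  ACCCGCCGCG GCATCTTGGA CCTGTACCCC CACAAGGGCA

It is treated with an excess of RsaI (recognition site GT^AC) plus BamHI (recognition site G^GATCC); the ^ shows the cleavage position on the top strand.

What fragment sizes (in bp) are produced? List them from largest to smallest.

RsaI sites (GTAC) start at positions 4, 157, 168, 264.
RsaI cuts after base 2 of each site, so after positions 5, 158, 169, 265.
BamHI sites (GGATCC) start at positions 33, 81.
BamHI cuts after the first base of each site, so after positions 33, 81.
Combined cut positions: 5, 33, 81, 158, 169, 265.
Circular molecule, 6 cuts → 6 fragments:
  6–33 → 28 bp
  34–81 → 48 bp
  82–158 → 77 bp
  159–169 → 11 bp
  170–265 → 96 bp
  266–280 then 1–5 → 15 + 5 = 20 bp
Sorted largest to smallest: 96, 77, 48, 28, 20, 11 bp.

96, 77, 48, 28, 20, 11 bp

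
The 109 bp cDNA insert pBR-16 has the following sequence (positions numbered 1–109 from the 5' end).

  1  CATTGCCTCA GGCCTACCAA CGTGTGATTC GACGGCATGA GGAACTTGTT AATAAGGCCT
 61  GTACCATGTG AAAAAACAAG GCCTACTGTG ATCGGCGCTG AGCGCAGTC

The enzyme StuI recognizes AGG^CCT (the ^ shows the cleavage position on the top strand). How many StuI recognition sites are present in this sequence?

3

AGGCCT occurs starting at positions 10, 55, 79.
StuI cuts at 3 sites.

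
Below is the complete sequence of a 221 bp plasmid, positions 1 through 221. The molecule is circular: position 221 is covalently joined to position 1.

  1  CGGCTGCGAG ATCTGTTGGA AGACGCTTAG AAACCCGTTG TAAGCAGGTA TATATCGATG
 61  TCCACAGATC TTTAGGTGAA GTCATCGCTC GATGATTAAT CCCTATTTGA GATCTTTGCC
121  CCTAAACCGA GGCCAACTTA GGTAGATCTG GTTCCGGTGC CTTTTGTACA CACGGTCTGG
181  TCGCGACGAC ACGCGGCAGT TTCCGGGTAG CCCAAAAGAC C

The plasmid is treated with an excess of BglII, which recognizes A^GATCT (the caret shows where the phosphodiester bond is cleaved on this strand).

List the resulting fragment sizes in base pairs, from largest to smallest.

86, 57, 44, 34 bp

BglII sites (AGATCT) start at positions 9, 66, 110, 144.
BglII cuts after the first base of each site, so after positions 9, 66, 110, 144.
Circular molecule, 4 cuts → 4 fragments:
  10–66 → 57 bp
  67–110 → 44 bp
  111–144 → 34 bp
  145–221 then 1–9 → 77 + 9 = 86 bp
Sorted largest to smallest: 86, 57, 44, 34 bp.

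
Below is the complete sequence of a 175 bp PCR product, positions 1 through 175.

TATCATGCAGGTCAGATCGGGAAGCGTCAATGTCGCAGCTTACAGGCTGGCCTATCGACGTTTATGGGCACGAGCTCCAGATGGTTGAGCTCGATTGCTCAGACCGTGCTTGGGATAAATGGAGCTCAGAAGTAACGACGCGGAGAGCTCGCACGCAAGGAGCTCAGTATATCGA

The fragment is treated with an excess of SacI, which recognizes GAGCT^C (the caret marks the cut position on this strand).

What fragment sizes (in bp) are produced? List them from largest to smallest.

76, 35, 23, 15, 15, 11 bp

SacI sites (GAGCTC) start at positions 72, 87, 122, 145, 160.
SacI cuts after base 5 of each site (before the last base), so after positions 76, 91, 126, 149, 164.
Linear molecule, 5 cuts → 6 fragments:
  1–76 → 76 bp
  77–91 → 15 bp
  92–126 → 35 bp
  127–149 → 23 bp
  150–164 → 15 bp
  165–175 → 11 bp
Sorted largest to smallest: 76, 35, 23, 15, 15, 11 bp.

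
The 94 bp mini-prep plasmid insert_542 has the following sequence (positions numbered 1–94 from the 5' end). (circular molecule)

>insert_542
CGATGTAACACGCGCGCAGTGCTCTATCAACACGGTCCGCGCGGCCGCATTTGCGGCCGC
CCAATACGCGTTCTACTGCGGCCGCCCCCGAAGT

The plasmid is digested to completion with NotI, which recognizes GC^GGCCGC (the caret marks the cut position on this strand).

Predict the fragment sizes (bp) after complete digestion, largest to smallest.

NotI sites (GCGGCCGC) start at positions 41, 53, 78.
NotI cuts after base 2 of each site, so after positions 42, 54, 79.
Circular molecule, 3 cuts → 3 fragments:
  43–54 → 12 bp
  55–79 → 25 bp
  80–94 then 1–42 → 15 + 42 = 57 bp
Sorted largest to smallest: 57, 25, 12 bp.

57, 25, 12 bp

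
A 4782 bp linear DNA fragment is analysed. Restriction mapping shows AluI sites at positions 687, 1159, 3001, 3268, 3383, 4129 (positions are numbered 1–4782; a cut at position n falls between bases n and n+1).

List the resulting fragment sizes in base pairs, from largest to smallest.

Linear molecule, 6 cuts → 7 fragments:
  687 − 0 = 687 bp
  1159 − 687 = 472 bp
  3001 − 1159 = 1842 bp
  3268 − 3001 = 267 bp
  3383 − 3268 = 115 bp
  4129 − 3383 = 746 bp
  4782 − 4129 = 653 bp
Sorted largest to smallest: 1842, 746, 687, 653, 472, 267, 115 bp.

1842, 746, 687, 653, 472, 267, 115 bp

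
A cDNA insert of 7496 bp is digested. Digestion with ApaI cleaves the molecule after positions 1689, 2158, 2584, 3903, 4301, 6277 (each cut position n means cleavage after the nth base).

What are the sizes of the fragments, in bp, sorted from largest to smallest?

1976, 1689, 1319, 1219, 469, 426, 398 bp

Linear molecule, 6 cuts → 7 fragments:
  1689 − 0 = 1689 bp
  2158 − 1689 = 469 bp
  2584 − 2158 = 426 bp
  3903 − 2584 = 1319 bp
  4301 − 3903 = 398 bp
  6277 − 4301 = 1976 bp
  7496 − 6277 = 1219 bp
Sorted largest to smallest: 1976, 1689, 1319, 1219, 469, 426, 398 bp.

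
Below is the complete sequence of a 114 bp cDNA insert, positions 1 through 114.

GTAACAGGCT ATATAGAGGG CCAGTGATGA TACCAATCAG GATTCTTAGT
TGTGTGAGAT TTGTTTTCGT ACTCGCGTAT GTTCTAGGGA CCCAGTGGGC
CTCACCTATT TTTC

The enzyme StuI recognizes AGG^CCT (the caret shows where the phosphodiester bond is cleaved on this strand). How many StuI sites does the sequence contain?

0

No occurrence of AGGCCT is present in the sequence.
StuI does not cut: 0 sites.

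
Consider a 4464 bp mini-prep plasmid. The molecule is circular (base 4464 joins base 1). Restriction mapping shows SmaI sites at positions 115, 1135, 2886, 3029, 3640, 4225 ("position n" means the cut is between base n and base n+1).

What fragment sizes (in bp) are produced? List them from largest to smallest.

1751, 1020, 611, 585, 354, 143 bp

Circular molecule, 6 cuts → 6 fragments:
  1135 − 115 = 1020 bp
  2886 − 1135 = 1751 bp
  3029 − 2886 = 143 bp
  3640 − 3029 = 611 bp
  4225 − 3640 = 585 bp
  wrap: 4464 − 4225 + 115 = 354 bp
Sorted largest to smallest: 1751, 1020, 611, 585, 354, 143 bp.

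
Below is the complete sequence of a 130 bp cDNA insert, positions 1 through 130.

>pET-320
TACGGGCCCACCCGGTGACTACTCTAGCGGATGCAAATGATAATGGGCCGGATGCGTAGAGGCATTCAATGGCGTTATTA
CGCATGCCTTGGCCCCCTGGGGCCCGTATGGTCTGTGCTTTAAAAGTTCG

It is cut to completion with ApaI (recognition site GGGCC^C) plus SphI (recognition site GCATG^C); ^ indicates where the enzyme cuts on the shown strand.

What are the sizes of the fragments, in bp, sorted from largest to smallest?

ApaI sites (GGGCCC) start at positions 4, 100.
ApaI cuts after base 5 of each site (before the last base), so after positions 8, 104.
The SphI site (GCATGC) starts at position 82.
SphI cuts after base 5 of each site (before the last base), so after position 86.
Combined cut positions: 8, 86, 104.
Linear molecule, 3 cuts → 4 fragments:
  1–8 → 8 bp
  9–86 → 78 bp
  87–104 → 18 bp
  105–130 → 26 bp
Sorted largest to smallest: 78, 26, 18, 8 bp.

78, 26, 18, 8 bp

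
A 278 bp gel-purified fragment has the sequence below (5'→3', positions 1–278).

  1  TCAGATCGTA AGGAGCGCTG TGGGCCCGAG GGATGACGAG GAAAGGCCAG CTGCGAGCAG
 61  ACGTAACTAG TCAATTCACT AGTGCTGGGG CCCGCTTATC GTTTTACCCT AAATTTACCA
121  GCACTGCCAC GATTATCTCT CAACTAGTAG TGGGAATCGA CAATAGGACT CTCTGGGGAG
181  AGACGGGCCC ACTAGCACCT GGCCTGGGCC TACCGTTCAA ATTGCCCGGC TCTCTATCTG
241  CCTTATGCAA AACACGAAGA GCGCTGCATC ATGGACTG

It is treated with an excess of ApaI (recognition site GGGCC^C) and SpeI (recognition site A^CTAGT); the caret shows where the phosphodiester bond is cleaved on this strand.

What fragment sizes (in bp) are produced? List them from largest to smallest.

89, 51, 46, 40, 26, 14, 12 bp

ApaI sites (GGGCCC) start at positions 22, 88, 185.
ApaI cuts after base 5 of each site (before the last base), so after positions 26, 92, 189.
SpeI sites (ACTAGT) start at positions 66, 78, 143.
SpeI cuts after the first base of each site, so after positions 66, 78, 143.
Combined cut positions: 26, 66, 78, 92, 143, 189.
Linear molecule, 6 cuts → 7 fragments:
  1–26 → 26 bp
  27–66 → 40 bp
  67–78 → 12 bp
  79–92 → 14 bp
  93–143 → 51 bp
  144–189 → 46 bp
  190–278 → 89 bp
Sorted largest to smallest: 89, 51, 46, 40, 26, 14, 12 bp.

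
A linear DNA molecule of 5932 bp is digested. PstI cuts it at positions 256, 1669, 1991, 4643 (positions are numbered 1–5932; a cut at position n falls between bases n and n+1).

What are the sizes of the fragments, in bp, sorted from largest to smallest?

2652, 1413, 1289, 322, 256 bp

Linear molecule, 4 cuts → 5 fragments:
  256 − 0 = 256 bp
  1669 − 256 = 1413 bp
  1991 − 1669 = 322 bp
  4643 − 1991 = 2652 bp
  5932 − 4643 = 1289 bp
Sorted largest to smallest: 2652, 1413, 1289, 322, 256 bp.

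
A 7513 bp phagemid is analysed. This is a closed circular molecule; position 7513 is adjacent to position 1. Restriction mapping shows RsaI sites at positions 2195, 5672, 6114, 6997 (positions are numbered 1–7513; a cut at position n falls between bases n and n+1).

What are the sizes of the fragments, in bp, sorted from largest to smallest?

Circular molecule, 4 cuts → 4 fragments:
  5672 − 2195 = 3477 bp
  6114 − 5672 = 442 bp
  6997 − 6114 = 883 bp
  wrap: 7513 − 6997 + 2195 = 2711 bp
Sorted largest to smallest: 3477, 2711, 883, 442 bp.

3477, 2711, 883, 442 bp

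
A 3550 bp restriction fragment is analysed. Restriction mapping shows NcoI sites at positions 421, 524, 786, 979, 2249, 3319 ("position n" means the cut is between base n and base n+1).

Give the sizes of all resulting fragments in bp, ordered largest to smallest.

1270, 1070, 421, 262, 231, 193, 103 bp

Linear molecule, 6 cuts → 7 fragments:
  421 − 0 = 421 bp
  524 − 421 = 103 bp
  786 − 524 = 262 bp
  979 − 786 = 193 bp
  2249 − 979 = 1270 bp
  3319 − 2249 = 1070 bp
  3550 − 3319 = 231 bp
Sorted largest to smallest: 1270, 1070, 421, 262, 231, 193, 103 bp.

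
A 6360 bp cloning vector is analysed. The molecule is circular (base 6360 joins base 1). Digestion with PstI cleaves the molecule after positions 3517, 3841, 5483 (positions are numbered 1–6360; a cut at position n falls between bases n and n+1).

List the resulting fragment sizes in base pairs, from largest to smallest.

4394, 1642, 324 bp

Circular molecule, 3 cuts → 3 fragments:
  3841 − 3517 = 324 bp
  5483 − 3841 = 1642 bp
  wrap: 6360 − 5483 + 3517 = 4394 bp
Sorted largest to smallest: 4394, 1642, 324 bp.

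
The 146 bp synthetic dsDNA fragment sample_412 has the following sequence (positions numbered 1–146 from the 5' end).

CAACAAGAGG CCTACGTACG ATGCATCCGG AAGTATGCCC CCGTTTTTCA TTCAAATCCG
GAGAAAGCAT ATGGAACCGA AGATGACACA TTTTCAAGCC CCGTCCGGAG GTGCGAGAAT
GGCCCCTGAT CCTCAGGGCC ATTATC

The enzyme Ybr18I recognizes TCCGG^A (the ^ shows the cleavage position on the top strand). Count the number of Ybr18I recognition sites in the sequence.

TCCGGA occurs starting at positions 26, 57, 104.
Ybr18I cuts at 3 sites.

3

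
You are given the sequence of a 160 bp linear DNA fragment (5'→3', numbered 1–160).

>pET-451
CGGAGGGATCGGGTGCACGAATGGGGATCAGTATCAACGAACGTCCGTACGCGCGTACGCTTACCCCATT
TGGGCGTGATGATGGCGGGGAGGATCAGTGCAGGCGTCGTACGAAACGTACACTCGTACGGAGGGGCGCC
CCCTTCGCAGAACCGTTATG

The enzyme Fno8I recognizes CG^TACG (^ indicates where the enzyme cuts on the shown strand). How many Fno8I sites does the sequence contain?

CGTACG occurs starting at positions 46, 54, 108, 125.
Fno8I cuts at 4 sites.

4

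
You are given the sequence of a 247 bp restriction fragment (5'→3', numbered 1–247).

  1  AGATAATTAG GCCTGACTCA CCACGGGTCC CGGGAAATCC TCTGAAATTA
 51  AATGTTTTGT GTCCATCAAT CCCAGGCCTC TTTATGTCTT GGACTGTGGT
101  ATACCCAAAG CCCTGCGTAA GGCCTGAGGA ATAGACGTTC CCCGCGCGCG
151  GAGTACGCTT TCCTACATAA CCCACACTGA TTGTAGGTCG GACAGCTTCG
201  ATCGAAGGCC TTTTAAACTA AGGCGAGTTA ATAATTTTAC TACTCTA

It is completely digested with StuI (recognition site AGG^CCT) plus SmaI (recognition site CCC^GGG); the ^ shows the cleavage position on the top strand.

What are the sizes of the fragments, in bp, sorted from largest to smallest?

StuI sites (AGGCCT) start at positions 9, 74, 120, 206.
StuI cuts after base 3 of each site, so after positions 11, 76, 122, 208.
The SmaI site (CCCGGG) starts at position 29.
SmaI cuts after base 3 of each site, so after position 31.
Combined cut positions: 11, 31, 76, 122, 208.
Linear molecule, 5 cuts → 6 fragments:
  1–11 → 11 bp
  12–31 → 20 bp
  32–76 → 45 bp
  77–122 → 46 bp
  123–208 → 86 bp
  209–247 → 39 bp
Sorted largest to smallest: 86, 46, 45, 39, 20, 11 bp.

86, 46, 45, 39, 20, 11 bp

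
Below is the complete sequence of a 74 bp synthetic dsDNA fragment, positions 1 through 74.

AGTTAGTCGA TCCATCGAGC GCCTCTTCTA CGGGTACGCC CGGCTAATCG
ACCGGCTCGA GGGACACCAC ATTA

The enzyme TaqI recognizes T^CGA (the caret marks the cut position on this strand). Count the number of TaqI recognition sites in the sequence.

4

TCGA occurs starting at positions 7, 15, 48, 57.
TaqI cuts at 4 sites.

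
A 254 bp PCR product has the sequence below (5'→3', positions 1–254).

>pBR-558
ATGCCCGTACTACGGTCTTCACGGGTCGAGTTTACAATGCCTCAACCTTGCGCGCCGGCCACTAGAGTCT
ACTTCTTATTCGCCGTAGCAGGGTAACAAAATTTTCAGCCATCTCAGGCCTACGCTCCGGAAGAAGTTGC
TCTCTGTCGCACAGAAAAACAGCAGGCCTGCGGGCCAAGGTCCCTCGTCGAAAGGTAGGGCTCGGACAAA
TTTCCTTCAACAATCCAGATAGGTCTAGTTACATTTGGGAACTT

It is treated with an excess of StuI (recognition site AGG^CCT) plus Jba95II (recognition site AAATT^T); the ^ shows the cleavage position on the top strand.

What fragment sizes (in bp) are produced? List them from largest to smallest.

StuI sites (AGGCCT) start at positions 116, 164.
StuI cuts after base 3 of each site, so after positions 118, 166.
Jba95II sites (AAATTT) start at positions 99, 208.
Jba95II cuts after base 5 of each site (before the last base), so after positions 103, 212.
Combined cut positions: 103, 118, 166, 212.
Linear molecule, 4 cuts → 5 fragments:
  1–103 → 103 bp
  104–118 → 15 bp
  119–166 → 48 bp
  167–212 → 46 bp
  213–254 → 42 bp
Sorted largest to smallest: 103, 48, 46, 42, 15 bp.

103, 48, 46, 42, 15 bp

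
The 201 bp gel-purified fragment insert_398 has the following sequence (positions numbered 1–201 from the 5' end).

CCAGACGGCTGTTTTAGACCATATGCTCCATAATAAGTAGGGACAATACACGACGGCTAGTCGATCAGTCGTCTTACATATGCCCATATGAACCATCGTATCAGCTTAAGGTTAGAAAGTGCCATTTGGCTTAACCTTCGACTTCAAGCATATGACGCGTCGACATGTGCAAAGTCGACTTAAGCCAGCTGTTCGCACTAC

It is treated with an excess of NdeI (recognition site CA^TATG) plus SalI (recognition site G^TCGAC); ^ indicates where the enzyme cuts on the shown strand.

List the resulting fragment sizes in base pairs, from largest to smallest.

64, 57, 27, 21, 15, 9, 8 bp

NdeI sites (CATATG) start at positions 20, 77, 85, 149.
NdeI cuts after base 2 of each site, so after positions 21, 78, 86, 150.
SalI sites (GTCGAC) start at positions 159, 174.
SalI cuts after the first base of each site, so after positions 159, 174.
Combined cut positions: 21, 78, 86, 150, 159, 174.
Linear molecule, 6 cuts → 7 fragments:
  1–21 → 21 bp
  22–78 → 57 bp
  79–86 → 8 bp
  87–150 → 64 bp
  151–159 → 9 bp
  160–174 → 15 bp
  175–201 → 27 bp
Sorted largest to smallest: 64, 57, 27, 21, 15, 9, 8 bp.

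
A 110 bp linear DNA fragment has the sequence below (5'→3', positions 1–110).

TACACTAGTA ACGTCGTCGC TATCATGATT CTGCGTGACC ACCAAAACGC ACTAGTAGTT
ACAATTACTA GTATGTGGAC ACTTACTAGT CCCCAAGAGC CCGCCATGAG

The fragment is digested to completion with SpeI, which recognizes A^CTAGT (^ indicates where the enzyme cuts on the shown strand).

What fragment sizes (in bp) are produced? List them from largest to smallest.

47, 25, 18, 16, 4 bp

SpeI sites (ACTAGT) start at positions 4, 51, 67, 85.
SpeI cuts after the first base of each site, so after positions 4, 51, 67, 85.
Linear molecule, 4 cuts → 5 fragments:
  1–4 → 4 bp
  5–51 → 47 bp
  52–67 → 16 bp
  68–85 → 18 bp
  86–110 → 25 bp
Sorted largest to smallest: 47, 25, 18, 16, 4 bp.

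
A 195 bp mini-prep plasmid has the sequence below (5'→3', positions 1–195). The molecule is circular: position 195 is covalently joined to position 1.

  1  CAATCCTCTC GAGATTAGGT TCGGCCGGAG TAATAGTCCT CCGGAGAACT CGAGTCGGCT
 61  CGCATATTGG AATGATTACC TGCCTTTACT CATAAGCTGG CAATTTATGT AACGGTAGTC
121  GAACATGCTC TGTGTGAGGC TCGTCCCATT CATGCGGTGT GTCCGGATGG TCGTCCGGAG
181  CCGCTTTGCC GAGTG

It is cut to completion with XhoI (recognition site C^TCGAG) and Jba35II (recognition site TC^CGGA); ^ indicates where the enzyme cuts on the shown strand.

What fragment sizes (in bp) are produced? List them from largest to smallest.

114, 33, 28, 12, 8 bp

XhoI sites (CTCGAG) start at positions 8, 49.
XhoI cuts after the first base of each site, so after positions 8, 49.
Jba35II sites (TCCGGA) start at positions 40, 162, 174.
Jba35II cuts after base 2 of each site, so after positions 41, 163, 175.
Combined cut positions: 8, 41, 49, 163, 175.
Circular molecule, 5 cuts → 5 fragments:
  9–41 → 33 bp
  42–49 → 8 bp
  50–163 → 114 bp
  164–175 → 12 bp
  176–195 then 1–8 → 20 + 8 = 28 bp
Sorted largest to smallest: 114, 33, 28, 12, 8 bp.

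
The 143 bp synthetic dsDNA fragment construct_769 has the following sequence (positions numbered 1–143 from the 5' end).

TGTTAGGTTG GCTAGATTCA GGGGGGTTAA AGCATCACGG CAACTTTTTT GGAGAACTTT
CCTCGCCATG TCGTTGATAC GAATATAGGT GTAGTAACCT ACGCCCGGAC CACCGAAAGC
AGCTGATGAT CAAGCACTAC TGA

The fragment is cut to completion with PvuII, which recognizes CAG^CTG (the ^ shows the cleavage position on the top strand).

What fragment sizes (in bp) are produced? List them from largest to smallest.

The PvuII site (CAGCTG) starts at position 120.
PvuII cuts after base 3 of each site, so after position 122.
Linear molecule, 1 cut → 2 fragments:
  1–122 → 122 bp
  123–143 → 21 bp
Sorted largest to smallest: 122, 21 bp.

122, 21 bp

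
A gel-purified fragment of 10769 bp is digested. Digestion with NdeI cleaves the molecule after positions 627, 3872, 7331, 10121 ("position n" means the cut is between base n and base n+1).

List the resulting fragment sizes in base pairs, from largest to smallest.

Linear molecule, 4 cuts → 5 fragments:
  627 − 0 = 627 bp
  3872 − 627 = 3245 bp
  7331 − 3872 = 3459 bp
  10121 − 7331 = 2790 bp
  10769 − 10121 = 648 bp
Sorted largest to smallest: 3459, 3245, 2790, 648, 627 bp.

3459, 3245, 2790, 648, 627 bp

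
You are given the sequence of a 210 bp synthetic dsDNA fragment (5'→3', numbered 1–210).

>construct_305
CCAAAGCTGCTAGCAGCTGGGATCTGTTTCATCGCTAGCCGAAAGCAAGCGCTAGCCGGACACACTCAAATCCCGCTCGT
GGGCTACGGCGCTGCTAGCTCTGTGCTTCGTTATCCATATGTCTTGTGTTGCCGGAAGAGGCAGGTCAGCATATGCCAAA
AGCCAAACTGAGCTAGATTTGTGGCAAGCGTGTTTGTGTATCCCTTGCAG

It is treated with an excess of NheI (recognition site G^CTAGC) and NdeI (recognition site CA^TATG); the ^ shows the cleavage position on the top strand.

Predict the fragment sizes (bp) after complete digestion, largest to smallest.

59, 43, 34, 25, 23, 17, 9 bp

NheI sites (GCTAGC) start at positions 9, 34, 51, 94.
NheI cuts after the first base of each site, so after positions 9, 34, 51, 94.
NdeI sites (CATATG) start at positions 116, 150.
NdeI cuts after base 2 of each site, so after positions 117, 151.
Combined cut positions: 9, 34, 51, 94, 117, 151.
Linear molecule, 6 cuts → 7 fragments:
  1–9 → 9 bp
  10–34 → 25 bp
  35–51 → 17 bp
  52–94 → 43 bp
  95–117 → 23 bp
  118–151 → 34 bp
  152–210 → 59 bp
Sorted largest to smallest: 59, 43, 34, 25, 23, 17, 9 bp.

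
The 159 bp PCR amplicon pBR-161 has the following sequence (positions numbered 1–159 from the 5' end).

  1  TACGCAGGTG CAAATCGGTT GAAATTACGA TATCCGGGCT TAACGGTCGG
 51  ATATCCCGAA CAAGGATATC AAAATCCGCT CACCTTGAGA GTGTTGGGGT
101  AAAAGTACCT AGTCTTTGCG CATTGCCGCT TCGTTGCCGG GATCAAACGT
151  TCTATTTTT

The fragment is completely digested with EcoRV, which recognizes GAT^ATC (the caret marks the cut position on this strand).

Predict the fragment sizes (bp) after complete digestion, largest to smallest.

EcoRV sites (GATATC) start at positions 29, 50, 65.
EcoRV cuts after base 3 of each site, so after positions 31, 52, 67.
Linear molecule, 3 cuts → 4 fragments:
  1–31 → 31 bp
  32–52 → 21 bp
  53–67 → 15 bp
  68–159 → 92 bp
Sorted largest to smallest: 92, 31, 21, 15 bp.

92, 31, 21, 15 bp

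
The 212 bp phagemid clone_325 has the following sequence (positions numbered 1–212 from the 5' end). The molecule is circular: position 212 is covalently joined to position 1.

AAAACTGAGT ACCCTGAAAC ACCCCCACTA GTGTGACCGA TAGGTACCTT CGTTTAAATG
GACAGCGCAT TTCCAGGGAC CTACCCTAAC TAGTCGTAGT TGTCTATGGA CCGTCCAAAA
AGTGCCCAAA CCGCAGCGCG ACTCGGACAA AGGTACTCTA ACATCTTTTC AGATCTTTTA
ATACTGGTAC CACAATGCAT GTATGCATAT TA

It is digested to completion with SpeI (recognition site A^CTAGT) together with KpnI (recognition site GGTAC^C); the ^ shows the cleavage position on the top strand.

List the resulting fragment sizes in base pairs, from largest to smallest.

SpeI sites (ACTAGT) start at positions 27, 89.
SpeI cuts after the first base of each site, so after positions 27, 89.
KpnI sites (GGTACC) start at positions 43, 186.
KpnI cuts after base 5 of each site (before the last base), so after positions 47, 190.
Combined cut positions: 27, 47, 89, 190.
Circular molecule, 4 cuts → 4 fragments:
  28–47 → 20 bp
  48–89 → 42 bp
  90–190 → 101 bp
  191–212 then 1–27 → 22 + 27 = 49 bp
Sorted largest to smallest: 101, 49, 42, 20 bp.

101, 49, 42, 20 bp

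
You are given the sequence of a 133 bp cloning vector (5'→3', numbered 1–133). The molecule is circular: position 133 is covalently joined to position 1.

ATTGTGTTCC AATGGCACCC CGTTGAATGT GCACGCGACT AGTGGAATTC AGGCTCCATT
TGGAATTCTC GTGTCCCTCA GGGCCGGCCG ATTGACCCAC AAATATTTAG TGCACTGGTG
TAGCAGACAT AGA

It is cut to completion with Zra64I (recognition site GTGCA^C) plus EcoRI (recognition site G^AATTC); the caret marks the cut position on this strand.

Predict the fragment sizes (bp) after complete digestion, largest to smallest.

52, 51, 18, 12 bp

Zra64I sites (GTGCAC) start at positions 29, 110.
Zra64I cuts after base 5 of each site (before the last base), so after positions 33, 114.
EcoRI sites (GAATTC) start at positions 45, 63.
EcoRI cuts after the first base of each site, so after positions 45, 63.
Combined cut positions: 33, 45, 63, 114.
Circular molecule, 4 cuts → 4 fragments:
  34–45 → 12 bp
  46–63 → 18 bp
  64–114 → 51 bp
  115–133 then 1–33 → 19 + 33 = 52 bp
Sorted largest to smallest: 52, 51, 18, 12 bp.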